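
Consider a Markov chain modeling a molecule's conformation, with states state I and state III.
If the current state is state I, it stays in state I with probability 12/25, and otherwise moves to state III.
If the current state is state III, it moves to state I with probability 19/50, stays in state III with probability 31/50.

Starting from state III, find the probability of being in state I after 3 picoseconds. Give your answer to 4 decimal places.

Propagate the distribution vector 3 picoseconds from state III.
After 0 picoseconds: (0.0000, 1.0000)
After 1 picosecond: (0.3800, 0.6200)
After 2 picoseconds: (0.4180, 0.5820)
After 3 picoseconds: (0.4218, 0.5782)
P(in state I after 3 picoseconds) = 0.4218

0.4218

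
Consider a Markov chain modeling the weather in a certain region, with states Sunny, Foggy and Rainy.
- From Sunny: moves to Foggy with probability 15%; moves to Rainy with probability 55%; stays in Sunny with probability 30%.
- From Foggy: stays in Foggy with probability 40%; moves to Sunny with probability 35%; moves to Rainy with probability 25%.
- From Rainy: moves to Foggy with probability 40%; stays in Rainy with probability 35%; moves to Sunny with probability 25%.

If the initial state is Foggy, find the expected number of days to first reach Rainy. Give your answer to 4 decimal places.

2.8571

Let t(s) be the expected number of days to first reach Rainy from state s, with t(Rainy) = 0. Conditioning on the first day:
t(Sunny) = 1 + 0.3·t(Sunny) + 0.15·t(Foggy)
t(Foggy) = 1 + 0.35·t(Sunny) + 0.4·t(Foggy)
Solving: t(Sunny) = 2.0408, t(Foggy) = 2.8571.
Expected days from Foggy to Rainy: 2.8571.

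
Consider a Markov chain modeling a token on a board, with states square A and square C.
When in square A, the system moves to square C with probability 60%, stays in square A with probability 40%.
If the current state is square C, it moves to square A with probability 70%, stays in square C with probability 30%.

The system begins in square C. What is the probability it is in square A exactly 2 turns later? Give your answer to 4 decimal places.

Sum over the intermediate state after 1 turn:
P = P(square C→square A)·P(square A→square A) + P(square C→square C)·P(square C→square A)
  = 0.7×0.4 + 0.3×0.7
  = 0.2800 + 0.2100 = 0.4900

0.4900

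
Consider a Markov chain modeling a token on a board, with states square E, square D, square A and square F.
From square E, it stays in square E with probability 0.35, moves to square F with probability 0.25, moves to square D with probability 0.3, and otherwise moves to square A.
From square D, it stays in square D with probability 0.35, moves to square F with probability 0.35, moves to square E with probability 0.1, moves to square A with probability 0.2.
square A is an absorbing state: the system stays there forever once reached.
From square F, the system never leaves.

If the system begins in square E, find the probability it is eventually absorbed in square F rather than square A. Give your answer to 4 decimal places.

0.6815

Let h(s) be the probability of absorption at square F starting from transient state s. Then h(square F) = 1 and h(square A) = 0. By first-step analysis:
h(square E) = 0.35·h(square E) + 0.3·h(square D) + 0.1·0 + 0.25·1
h(square D) = 0.1·h(square E) + 0.35·h(square D) + 0.2·0 + 0.35·1
Solving: h(square E) = 0.6815, h(square D) = 0.6433.
Starting from square E, the probability is 0.6815.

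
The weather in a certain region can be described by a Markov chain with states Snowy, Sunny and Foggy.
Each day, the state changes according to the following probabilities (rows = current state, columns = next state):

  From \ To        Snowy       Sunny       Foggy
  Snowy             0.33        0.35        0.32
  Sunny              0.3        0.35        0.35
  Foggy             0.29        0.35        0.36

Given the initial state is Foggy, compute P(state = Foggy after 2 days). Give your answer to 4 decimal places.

Sum over the intermediate state after 1 day:
P = P(Foggy→Snowy)·P(Snowy→Foggy) + P(Foggy→Sunny)·P(Sunny→Foggy) + P(Foggy→Foggy)·P(Foggy→Foggy)
  = 0.29×0.32 + 0.35×0.35 + 0.36×0.36
  = 0.0928 + 0.1225 + 0.1296 = 0.3449

0.3449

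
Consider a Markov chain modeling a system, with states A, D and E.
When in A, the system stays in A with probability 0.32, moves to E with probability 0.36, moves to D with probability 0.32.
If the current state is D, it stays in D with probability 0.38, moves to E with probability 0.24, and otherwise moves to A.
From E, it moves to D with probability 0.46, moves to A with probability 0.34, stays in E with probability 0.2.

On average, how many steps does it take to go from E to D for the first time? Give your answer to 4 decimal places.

Let t(s) be the expected number of steps to first reach D from state s, with t(D) = 0. Conditioning on the first step:
t(A) = 1 + 0.32·t(A) + 0.36·t(E)
t(E) = 1 + 0.34·t(A) + 0.2·t(E)
Solving: t(A) = 2.7514, t(E) = 2.4194.
Expected steps from E to D: 2.4194.

2.4194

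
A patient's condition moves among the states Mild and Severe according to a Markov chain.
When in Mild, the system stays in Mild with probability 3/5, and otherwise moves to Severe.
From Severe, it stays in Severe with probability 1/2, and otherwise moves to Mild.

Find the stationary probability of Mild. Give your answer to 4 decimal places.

0.5556

Let the stationary distribution be π with π = πP and π_1 + π_2 = 1.
π_1 = 0.6·π_1 + 0.5·π_2
Solving with the normalization constraint gives π = (0.5556, 0.4444).
So the stationary probability of Mild is 0.5556.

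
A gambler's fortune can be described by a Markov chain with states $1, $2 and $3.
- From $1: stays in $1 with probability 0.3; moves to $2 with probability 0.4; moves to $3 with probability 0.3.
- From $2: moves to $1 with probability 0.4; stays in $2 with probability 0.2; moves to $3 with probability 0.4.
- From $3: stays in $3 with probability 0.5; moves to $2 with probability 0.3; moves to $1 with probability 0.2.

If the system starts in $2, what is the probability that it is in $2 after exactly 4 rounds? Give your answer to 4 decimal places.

0.2996

Propagate the distribution vector 4 rounds from $2.
After 0 rounds: (0.0000, 1.0000, 0.0000)
After 1 round: (0.4000, 0.2000, 0.4000)
After 2 rounds: (0.2800, 0.3200, 0.4000)
After 3 rounds: (0.2920, 0.2960, 0.4120)
After 4 rounds: (0.2884, 0.2996, 0.4120)
P(in $2 after 4 rounds) = 0.2996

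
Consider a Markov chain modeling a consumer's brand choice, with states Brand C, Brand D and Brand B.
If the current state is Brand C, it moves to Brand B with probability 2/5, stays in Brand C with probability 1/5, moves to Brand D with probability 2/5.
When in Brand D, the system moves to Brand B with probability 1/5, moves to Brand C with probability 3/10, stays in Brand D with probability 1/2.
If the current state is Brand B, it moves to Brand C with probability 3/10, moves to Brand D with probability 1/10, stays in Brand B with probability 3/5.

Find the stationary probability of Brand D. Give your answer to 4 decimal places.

Let the stationary distribution be π with π = πP and π_1 + π_2 + π_3 = 1.
π_1 = 0.2·π_1 + 0.3·π_2 + 0.3·π_3
π_2 = 0.4·π_1 + 0.5·π_2 + 0.1·π_3
Solving with the normalization constraint gives π = (0.2727, 0.3030, 0.4242).
So the stationary probability of Brand D is 0.3030.

0.3030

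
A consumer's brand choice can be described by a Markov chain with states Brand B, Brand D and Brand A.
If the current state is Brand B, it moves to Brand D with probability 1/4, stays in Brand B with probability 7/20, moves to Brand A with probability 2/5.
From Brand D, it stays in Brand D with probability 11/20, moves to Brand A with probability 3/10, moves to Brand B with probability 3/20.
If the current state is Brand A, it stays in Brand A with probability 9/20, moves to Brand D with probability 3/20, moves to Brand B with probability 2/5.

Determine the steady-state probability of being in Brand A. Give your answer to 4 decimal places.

0.3893

Let the stationary distribution be π with π = πP and π_1 + π_2 + π_3 = 1.
π_1 = 0.35·π_1 + 0.15·π_2 + 0.4·π_3
π_2 = 0.25·π_1 + 0.55·π_2 + 0.15·π_3
Solving with the normalization constraint gives π = (0.3092, 0.3015, 0.3893).
So the stationary probability of Brand A is 0.3893.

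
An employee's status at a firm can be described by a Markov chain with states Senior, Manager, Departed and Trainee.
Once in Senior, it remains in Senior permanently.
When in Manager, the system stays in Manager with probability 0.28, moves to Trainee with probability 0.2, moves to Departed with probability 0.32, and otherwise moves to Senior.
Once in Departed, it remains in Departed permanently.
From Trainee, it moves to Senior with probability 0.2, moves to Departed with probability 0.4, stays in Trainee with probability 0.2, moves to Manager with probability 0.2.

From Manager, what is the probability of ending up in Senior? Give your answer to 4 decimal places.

0.3731

Let h(s) be the probability of absorption at Senior starting from transient state s. Then h(Senior) = 1 and h(Departed) = 0. By first-step analysis:
h(Manager) = 0.2·1 + 0.28·h(Manager) + 0.32·0 + 0.2·h(Trainee)
h(Trainee) = 0.2·1 + 0.2·h(Manager) + 0.4·0 + 0.2·h(Trainee)
Solving: h(Manager) = 0.3731, h(Trainee) = 0.3433.
Starting from Manager, the probability is 0.3731.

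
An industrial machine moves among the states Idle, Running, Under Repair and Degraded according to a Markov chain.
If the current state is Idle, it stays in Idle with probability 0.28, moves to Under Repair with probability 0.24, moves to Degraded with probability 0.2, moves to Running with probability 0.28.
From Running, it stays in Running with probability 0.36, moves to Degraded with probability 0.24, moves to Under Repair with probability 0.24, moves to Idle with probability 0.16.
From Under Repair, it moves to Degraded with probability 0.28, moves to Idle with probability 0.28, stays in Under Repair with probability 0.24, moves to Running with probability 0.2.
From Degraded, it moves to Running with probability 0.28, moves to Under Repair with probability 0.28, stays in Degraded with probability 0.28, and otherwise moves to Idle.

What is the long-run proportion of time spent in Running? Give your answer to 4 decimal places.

Let the stationary distribution be π with π = πP and π_1 + π_2 + π_3 + π_4 = 1.
π_1 = 0.28·π_1 + 0.16·π_2 + 0.28·π_3 + 0.16·π_4
π_2 = 0.28·π_1 + 0.36·π_2 + 0.2·π_3 + 0.28·π_4
π_3 = 0.24·π_1 + 0.24·π_2 + 0.24·π_3 + 0.28·π_4
Solving with the normalization constraint gives π = (0.2159, 0.2826, 0.2501, 0.2514).
So the stationary probability of Running is 0.2826.

0.2826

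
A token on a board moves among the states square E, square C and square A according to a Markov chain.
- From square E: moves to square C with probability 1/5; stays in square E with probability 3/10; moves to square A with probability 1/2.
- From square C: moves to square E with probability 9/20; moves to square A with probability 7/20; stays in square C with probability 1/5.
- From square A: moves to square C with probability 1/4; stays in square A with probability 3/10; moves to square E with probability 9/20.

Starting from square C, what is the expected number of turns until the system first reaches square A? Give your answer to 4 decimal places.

Let t(s) be the expected number of turns to first reach square A from state s, with t(square A) = 0. Conditioning on the first turn:
t(square E) = 1 + 0.3·t(square E) + 0.2·t(square C)
t(square C) = 1 + 0.45·t(square E) + 0.2·t(square C)
Solving: t(square E) = 2.1277, t(square C) = 2.4468.
Expected turns from square C to square A: 2.4468.

2.4468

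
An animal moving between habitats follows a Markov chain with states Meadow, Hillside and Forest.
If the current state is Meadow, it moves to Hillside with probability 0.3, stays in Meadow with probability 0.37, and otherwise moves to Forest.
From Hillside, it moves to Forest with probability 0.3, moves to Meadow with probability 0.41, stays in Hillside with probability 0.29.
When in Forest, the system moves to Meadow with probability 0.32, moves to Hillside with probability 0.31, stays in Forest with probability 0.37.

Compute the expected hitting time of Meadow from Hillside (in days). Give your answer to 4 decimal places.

2.6249

Let t(s) be the expected number of days to first reach Meadow from state s, with t(Meadow) = 0. Conditioning on the first day:
t(Hillside) = 1 + 0.29·t(Hillside) + 0.3·t(Forest)
t(Forest) = 1 + 0.31·t(Hillside) + 0.37·t(Forest)
Solving: t(Hillside) = 2.6249, t(Forest) = 2.8789.
Expected days from Hillside to Meadow: 2.6249.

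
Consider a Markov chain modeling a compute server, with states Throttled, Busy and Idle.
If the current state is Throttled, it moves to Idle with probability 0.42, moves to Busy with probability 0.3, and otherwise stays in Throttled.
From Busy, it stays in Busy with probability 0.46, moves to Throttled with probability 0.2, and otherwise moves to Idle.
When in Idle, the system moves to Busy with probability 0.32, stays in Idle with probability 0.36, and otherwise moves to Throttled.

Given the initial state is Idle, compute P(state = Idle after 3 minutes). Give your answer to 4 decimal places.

Propagate the distribution vector 3 minutes from Idle.
After 0 minutes: (0.0000, 0.0000, 1.0000)
After 1 minute: (0.3200, 0.3200, 0.3600)
After 2 minutes: (0.2688, 0.3584, 0.3728)
After 3 minutes: (0.2662, 0.3648, 0.3690)
P(in Idle after 3 minutes) = 0.3690

0.3690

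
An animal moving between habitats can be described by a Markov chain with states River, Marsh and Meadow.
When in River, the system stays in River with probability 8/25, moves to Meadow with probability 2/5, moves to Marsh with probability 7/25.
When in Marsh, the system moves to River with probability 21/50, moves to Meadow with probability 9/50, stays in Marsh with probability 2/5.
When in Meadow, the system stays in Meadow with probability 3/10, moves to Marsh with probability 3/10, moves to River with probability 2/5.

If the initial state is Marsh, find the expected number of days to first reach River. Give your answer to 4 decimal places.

2.4044

Let t(s) be the expected number of days to first reach River from state s, with t(River) = 0. Conditioning on the first day:
t(Marsh) = 1 + 0.4·t(Marsh) + 0.18·t(Meadow)
t(Meadow) = 1 + 0.3·t(Marsh) + 0.3·t(Meadow)
Solving: t(Marsh) = 2.4044, t(Meadow) = 2.4590.
Expected days from Marsh to River: 2.4044.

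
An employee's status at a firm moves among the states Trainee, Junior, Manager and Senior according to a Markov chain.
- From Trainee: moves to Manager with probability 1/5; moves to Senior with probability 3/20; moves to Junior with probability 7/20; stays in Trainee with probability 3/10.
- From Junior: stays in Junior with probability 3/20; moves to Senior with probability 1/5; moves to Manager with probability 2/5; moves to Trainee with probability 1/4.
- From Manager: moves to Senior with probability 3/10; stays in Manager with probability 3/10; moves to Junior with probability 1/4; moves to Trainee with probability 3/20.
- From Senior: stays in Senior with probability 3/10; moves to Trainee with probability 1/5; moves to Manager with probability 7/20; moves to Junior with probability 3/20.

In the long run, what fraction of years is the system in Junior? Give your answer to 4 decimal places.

Let the stationary distribution be π with π = πP and π_1 + π_2 + π_3 + π_4 = 1.
π_1 = 0.3·π_1 + 0.25·π_2 + 0.15·π_3 + 0.2·π_4
π_2 = 0.35·π_1 + 0.15·π_2 + 0.25·π_3 + 0.15·π_4
π_3 = 0.2·π_1 + 0.4·π_2 + 0.3·π_3 + 0.35·π_4
Solving with the normalization constraint gives π = (0.2173, 0.2248, 0.3130, 0.2449).
So the stationary probability of Junior is 0.2248.

0.2248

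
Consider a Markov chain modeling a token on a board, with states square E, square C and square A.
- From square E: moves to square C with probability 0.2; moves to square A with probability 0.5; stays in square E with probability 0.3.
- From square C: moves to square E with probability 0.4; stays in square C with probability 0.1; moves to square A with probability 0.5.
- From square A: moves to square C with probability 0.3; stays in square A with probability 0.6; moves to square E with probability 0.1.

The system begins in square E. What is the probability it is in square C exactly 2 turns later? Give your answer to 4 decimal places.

0.2300

Sum over the intermediate state after 1 turn:
P = P(square E→square E)·P(square E→square C) + P(square E→square C)·P(square C→square C) + P(square E→square A)·P(square A→square C)
  = 0.3×0.2 + 0.2×0.1 + 0.5×0.3
  = 0.0600 + 0.0200 + 0.1500 = 0.2300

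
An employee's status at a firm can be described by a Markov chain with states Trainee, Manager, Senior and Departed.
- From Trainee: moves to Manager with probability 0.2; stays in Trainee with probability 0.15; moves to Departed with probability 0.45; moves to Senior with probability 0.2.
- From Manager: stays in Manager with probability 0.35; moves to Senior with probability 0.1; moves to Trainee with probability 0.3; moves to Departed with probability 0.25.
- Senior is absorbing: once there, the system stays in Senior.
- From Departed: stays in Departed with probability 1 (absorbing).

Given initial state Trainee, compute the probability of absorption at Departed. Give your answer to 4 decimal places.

Let h(s) be the probability of absorption at Departed starting from transient state s. Then h(Departed) = 1 and h(Senior) = 0. By first-step analysis:
h(Trainee) = 0.15·h(Trainee) + 0.2·h(Manager) + 0.2·0 + 0.45·1
h(Manager) = 0.3·h(Trainee) + 0.35·h(Manager) + 0.1·0 + 0.25·1
Solving: h(Trainee) = 0.6954, h(Manager) = 0.7056.
Starting from Trainee, the probability is 0.6954.

0.6954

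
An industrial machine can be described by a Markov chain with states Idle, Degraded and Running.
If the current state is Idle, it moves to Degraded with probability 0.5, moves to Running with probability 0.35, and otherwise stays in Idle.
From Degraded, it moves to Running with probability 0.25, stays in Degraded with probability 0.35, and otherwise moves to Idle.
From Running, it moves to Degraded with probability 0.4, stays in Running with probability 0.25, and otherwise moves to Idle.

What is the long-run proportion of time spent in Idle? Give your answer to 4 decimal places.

0.3088

Let the stationary distribution be π with π = πP and π_1 + π_2 + π_3 = 1.
π_1 = 0.15·π_1 + 0.4·π_2 + 0.35·π_3
π_2 = 0.5·π_1 + 0.35·π_2 + 0.4·π_3
Solving with the normalization constraint gives π = (0.3088, 0.4104, 0.2809).
So the stationary probability of Idle is 0.3088.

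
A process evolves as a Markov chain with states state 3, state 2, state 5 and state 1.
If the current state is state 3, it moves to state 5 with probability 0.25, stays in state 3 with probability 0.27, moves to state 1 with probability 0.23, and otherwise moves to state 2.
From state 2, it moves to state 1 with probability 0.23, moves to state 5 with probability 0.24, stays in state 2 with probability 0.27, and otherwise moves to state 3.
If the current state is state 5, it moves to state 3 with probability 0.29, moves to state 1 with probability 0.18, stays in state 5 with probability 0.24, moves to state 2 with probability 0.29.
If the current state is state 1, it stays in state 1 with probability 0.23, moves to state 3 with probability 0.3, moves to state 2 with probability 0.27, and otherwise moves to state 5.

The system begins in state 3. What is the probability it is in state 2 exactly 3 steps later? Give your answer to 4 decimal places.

0.2691

Propagate the distribution vector 3 steps from state 3.
After 0 steps: (1.0000, 0.0000, 0.0000, 0.0000)
After 1 step: (0.2700, 0.2500, 0.2500, 0.2300)
After 2 steps: (0.2794, 0.2696, 0.2335, 0.2175)
After 3 steps: (0.2785, 0.2691, 0.2341, 0.2183)
P(in state 2 after 3 steps) = 0.2691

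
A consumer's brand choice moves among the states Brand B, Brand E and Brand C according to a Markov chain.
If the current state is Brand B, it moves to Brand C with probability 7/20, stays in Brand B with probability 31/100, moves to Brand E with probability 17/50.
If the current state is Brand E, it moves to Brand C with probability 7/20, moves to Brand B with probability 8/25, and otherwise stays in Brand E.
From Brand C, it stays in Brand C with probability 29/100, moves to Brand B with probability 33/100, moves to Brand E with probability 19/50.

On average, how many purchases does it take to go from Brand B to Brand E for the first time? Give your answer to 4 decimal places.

Let t(s) be the expected number of purchases to first reach Brand E from state s, with t(Brand E) = 0. Conditioning on the first purchase:
t(Brand B) = 1 + 0.31·t(Brand B) + 0.35·t(Brand C)
t(Brand C) = 1 + 0.33·t(Brand B) + 0.29·t(Brand C)
Solving: t(Brand B) = 2.8312, t(Brand C) = 2.7244.
Expected purchases from Brand B to Brand E: 2.8312.

2.8312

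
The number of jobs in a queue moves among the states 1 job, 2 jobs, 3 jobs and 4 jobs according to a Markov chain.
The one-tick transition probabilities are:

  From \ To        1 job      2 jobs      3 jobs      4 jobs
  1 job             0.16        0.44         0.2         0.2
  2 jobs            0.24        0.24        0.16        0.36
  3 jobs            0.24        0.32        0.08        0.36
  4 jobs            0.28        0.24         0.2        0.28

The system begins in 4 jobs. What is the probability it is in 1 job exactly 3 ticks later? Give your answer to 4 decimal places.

Propagate the distribution vector 3 ticks from 4 jobs.
After 0 ticks: (0.0000, 0.0000, 0.0000, 1.0000)
After 1 tick: (0.2800, 0.2400, 0.2000, 0.2800)
After 2 ticks: (0.2288, 0.3120, 0.1664, 0.2928)
After 3 ticks: (0.2334, 0.2991, 0.1676, 0.3000)
P(in 1 job after 3 ticks) = 0.2334

0.2334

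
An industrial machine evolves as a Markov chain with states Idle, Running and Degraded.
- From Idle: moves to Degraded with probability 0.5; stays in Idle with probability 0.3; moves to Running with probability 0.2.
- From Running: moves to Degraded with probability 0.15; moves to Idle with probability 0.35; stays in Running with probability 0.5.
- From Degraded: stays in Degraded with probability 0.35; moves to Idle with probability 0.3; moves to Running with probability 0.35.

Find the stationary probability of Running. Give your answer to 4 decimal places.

0.3557

Let the stationary distribution be π with π = πP and π_1 + π_2 + π_3 = 1.
π_1 = 0.3·π_1 + 0.35·π_2 + 0.3·π_3
π_2 = 0.2·π_1 + 0.5·π_2 + 0.35·π_3
Solving with the normalization constraint gives π = (0.3178, 0.3557, 0.3265).
So the stationary probability of Running is 0.3557.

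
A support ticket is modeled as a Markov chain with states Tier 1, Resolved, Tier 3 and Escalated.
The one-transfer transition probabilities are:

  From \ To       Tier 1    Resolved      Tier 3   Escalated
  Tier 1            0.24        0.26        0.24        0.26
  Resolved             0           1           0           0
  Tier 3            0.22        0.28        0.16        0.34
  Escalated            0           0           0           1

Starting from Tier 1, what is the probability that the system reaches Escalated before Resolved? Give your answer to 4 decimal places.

Let h(s) be the probability of absorption at Escalated starting from transient state s. Then h(Escalated) = 1 and h(Resolved) = 0. By first-step analysis:
h(Tier 1) = 0.24·h(Tier 1) + 0.26·0 + 0.24·h(Tier 3) + 0.26·1
h(Tier 3) = 0.22·h(Tier 1) + 0.28·0 + 0.16·h(Tier 3) + 0.34·1
Solving: h(Tier 1) = 0.5123, h(Tier 3) = 0.5389.
Starting from Tier 1, the probability is 0.5123.

0.5123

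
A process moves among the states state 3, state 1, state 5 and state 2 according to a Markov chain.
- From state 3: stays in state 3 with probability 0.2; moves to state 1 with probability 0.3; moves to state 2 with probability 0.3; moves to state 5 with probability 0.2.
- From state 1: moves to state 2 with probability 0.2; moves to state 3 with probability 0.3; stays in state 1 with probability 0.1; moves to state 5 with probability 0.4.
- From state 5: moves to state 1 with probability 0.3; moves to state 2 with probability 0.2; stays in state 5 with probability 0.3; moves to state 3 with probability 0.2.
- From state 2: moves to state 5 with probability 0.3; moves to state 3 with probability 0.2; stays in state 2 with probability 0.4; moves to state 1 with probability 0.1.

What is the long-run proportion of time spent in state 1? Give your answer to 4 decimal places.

0.2037

Let the stationary distribution be π with π = πP and π_1 + π_2 + π_3 + π_4 = 1.
π_1 = 0.2·π_1 + 0.3·π_2 + 0.2·π_3 + 0.2·π_4
π_2 = 0.3·π_1 + 0.1·π_2 + 0.3·π_3 + 0.1·π_4
π_3 = 0.2·π_1 + 0.4·π_2 + 0.3·π_3 + 0.3·π_4
Solving with the normalization constraint gives π = (0.2204, 0.2037, 0.2983, 0.2775).
So the stationary probability of state 1 is 0.2037.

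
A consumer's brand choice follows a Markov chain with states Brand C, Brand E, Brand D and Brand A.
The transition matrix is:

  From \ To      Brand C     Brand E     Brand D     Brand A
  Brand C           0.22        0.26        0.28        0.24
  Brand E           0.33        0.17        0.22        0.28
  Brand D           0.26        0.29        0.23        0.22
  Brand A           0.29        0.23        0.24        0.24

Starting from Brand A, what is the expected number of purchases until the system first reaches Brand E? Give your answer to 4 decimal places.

3.9556

Let t(s) be the expected number of purchases to first reach Brand E from state s, with t(Brand E) = 0. Conditioning on the first purchase:
t(Brand C) = 1 + 0.22·t(Brand C) + 0.28·t(Brand D) + 0.24·t(Brand A)
t(Brand D) = 1 + 0.26·t(Brand C) + 0.23·t(Brand D) + 0.22·t(Brand A)
t(Brand A) = 1 + 0.29·t(Brand C) + 0.24·t(Brand D) + 0.24·t(Brand A)
Solving: t(Brand C) = 3.8360, t(Brand D) = 3.7242, t(Brand A) = 3.9556.
Expected purchases from Brand A to Brand E: 3.9556.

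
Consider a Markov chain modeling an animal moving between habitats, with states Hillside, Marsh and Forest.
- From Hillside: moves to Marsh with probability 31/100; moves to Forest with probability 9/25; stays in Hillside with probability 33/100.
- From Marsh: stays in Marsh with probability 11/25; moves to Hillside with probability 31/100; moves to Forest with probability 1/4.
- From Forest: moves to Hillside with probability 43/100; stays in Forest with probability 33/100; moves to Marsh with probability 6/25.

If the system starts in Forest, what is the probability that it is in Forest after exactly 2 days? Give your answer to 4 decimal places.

Sum over the intermediate state after 1 day:
P = P(Forest→Hillside)·P(Hillside→Forest) + P(Forest→Marsh)·P(Marsh→Forest) + P(Forest→Forest)·P(Forest→Forest)
  = 0.43×0.36 + 0.24×0.25 + 0.33×0.33
  = 0.1548 + 0.0600 + 0.1089 = 0.3237

0.3237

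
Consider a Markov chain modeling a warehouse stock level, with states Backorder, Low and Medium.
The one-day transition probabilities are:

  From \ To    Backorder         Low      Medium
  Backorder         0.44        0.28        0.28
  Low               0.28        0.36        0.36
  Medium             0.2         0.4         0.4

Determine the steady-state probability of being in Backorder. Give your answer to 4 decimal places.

Let the stationary distribution be π with π = πP and π_1 + π_2 + π_3 = 1.
π_1 = 0.44·π_1 + 0.28·π_2 + 0.2·π_3
π_2 = 0.28·π_1 + 0.36·π_2 + 0.4·π_3
Solving with the normalization constraint gives π = (0.3000, 0.3500, 0.3500).
So the stationary probability of Backorder is 0.3000.

0.3000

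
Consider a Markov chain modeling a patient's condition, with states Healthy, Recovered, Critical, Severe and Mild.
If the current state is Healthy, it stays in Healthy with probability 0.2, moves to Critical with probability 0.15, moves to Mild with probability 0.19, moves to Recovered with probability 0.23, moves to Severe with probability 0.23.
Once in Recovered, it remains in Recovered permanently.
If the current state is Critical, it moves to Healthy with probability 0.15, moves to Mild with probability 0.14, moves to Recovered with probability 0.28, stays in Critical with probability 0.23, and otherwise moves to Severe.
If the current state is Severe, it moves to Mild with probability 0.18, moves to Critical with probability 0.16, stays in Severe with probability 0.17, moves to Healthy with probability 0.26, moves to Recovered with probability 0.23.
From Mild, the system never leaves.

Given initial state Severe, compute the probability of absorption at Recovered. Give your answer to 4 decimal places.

Let h(s) be the probability of absorption at Recovered starting from transient state s. Then h(Recovered) = 1 and h(Mild) = 0. By first-step analysis:
h(Healthy) = 0.2·h(Healthy) + 0.23·1 + 0.15·h(Critical) + 0.23·h(Severe) + 0.19·0
h(Critical) = 0.15·h(Healthy) + 0.28·1 + 0.23·h(Critical) + 0.2·h(Severe) + 0.14·0
h(Severe) = 0.26·h(Healthy) + 0.23·1 + 0.16·h(Critical) + 0.17·h(Severe) + 0.18·0
Solving: h(Healthy) = 0.5702, h(Critical) = 0.6243, h(Severe) = 0.5761.
Starting from Severe, the probability is 0.5761.

0.5761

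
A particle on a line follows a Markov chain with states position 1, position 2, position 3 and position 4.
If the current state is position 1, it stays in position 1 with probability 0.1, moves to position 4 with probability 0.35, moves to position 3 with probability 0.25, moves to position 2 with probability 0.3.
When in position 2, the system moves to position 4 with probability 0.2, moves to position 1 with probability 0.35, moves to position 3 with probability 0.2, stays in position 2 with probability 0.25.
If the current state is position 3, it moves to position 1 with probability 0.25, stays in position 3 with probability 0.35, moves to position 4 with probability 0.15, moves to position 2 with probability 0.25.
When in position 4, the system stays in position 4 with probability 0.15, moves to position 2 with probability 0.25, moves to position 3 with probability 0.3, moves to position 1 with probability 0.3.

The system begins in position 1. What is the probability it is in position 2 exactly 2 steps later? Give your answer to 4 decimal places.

Propagate the distribution vector 2 steps from position 1.
After 0 steps: (1.0000, 0.0000, 0.0000, 0.0000)
After 1 step: (0.1000, 0.3000, 0.2500, 0.3500)
After 2 steps: (0.2825, 0.2550, 0.2775, 0.1850)
P(in position 2 after 2 steps) = 0.2550

0.2550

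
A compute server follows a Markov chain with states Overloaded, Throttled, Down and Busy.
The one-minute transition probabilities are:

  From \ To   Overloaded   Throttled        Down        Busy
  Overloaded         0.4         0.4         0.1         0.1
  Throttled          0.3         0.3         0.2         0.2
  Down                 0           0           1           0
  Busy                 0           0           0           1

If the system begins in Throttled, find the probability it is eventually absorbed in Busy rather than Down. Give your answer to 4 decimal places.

Let h(s) be the probability of absorption at Busy starting from transient state s. Then h(Busy) = 1 and h(Down) = 0. By first-step analysis:
h(Overloaded) = 0.4·h(Overloaded) + 0.4·h(Throttled) + 0.1·0 + 0.1·1
h(Throttled) = 0.3·h(Overloaded) + 0.3·h(Throttled) + 0.2·0 + 0.2·1
Solving: h(Overloaded) = 0.5000, h(Throttled) = 0.5000.
Starting from Throttled, the probability is 0.5000.

0.5000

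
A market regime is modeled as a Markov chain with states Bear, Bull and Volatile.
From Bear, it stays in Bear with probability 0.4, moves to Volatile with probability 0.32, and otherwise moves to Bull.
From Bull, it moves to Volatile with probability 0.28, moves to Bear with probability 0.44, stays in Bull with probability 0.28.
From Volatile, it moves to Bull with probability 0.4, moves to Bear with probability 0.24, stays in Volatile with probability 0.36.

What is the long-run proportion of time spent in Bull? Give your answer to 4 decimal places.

0.3184

Let the stationary distribution be π with π = πP and π_1 + π_2 + π_3 = 1.
π_1 = 0.4·π_1 + 0.44·π_2 + 0.24·π_3
π_2 = 0.28·π_1 + 0.28·π_2 + 0.4·π_3
Solving with the normalization constraint gives π = (0.3615, 0.3184, 0.3201).
So the stationary probability of Bull is 0.3184.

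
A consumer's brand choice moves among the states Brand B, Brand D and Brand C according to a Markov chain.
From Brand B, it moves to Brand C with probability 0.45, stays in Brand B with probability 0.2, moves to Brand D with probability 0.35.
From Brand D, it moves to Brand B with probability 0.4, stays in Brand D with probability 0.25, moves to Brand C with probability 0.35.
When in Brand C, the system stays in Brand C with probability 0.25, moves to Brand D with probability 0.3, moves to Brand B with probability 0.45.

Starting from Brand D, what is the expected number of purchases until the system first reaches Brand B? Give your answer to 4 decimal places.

Let t(s) be the expected number of purchases to first reach Brand B from state s, with t(Brand B) = 0. Conditioning on the first purchase:
t(Brand D) = 1 + 0.25·t(Brand D) + 0.35·t(Brand C)
t(Brand C) = 1 + 0.3·t(Brand D) + 0.25·t(Brand C)
Solving: t(Brand D) = 2.4044, t(Brand C) = 2.2951.
Expected purchases from Brand D to Brand B: 2.4044.

2.4044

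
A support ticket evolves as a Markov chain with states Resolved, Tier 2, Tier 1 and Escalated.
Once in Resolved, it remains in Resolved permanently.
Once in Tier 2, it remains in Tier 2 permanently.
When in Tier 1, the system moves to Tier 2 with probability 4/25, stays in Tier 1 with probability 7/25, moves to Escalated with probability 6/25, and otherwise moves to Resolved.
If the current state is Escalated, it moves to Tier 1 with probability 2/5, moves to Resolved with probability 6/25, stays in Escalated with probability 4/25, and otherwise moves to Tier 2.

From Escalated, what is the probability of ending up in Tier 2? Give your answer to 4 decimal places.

Let h(s) be the probability of absorption at Tier 2 starting from transient state s. Then h(Tier 2) = 1 and h(Resolved) = 0. By first-step analysis:
h(Tier 1) = 0.32·0 + 0.16·1 + 0.28·h(Tier 1) + 0.24·h(Escalated)
h(Escalated) = 0.24·0 + 0.2·1 + 0.4·h(Tier 1) + 0.16·h(Escalated)
Solving: h(Tier 1) = 0.3585, h(Escalated) = 0.4088.
Starting from Escalated, the probability is 0.4088.

0.4088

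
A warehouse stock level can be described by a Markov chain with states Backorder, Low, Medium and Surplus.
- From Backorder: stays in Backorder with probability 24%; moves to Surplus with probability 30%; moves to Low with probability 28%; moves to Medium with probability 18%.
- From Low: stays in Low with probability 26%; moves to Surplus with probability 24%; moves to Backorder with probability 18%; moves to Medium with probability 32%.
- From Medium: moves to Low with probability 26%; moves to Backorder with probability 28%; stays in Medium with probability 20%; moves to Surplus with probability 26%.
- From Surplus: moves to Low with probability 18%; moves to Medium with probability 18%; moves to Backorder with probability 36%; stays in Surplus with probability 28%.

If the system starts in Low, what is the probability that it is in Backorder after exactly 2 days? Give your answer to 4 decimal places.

0.2660

Propagate the distribution vector 2 days from Low.
After 0 days: (0.0000, 1.0000, 0.0000, 0.0000)
After 1 day: (0.1800, 0.2600, 0.3200, 0.2400)
After 2 days: (0.2660, 0.2444, 0.2228, 0.2668)
P(in Backorder after 2 days) = 0.2660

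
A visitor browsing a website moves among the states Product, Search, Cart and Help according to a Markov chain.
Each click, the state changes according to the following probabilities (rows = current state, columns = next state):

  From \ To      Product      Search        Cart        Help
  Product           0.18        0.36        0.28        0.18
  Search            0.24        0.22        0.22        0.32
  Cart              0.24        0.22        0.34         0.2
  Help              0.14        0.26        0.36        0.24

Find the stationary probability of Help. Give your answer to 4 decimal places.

0.2363

Let the stationary distribution be π with π = πP and π_1 + π_2 + π_3 + π_4 = 1.
π_1 = 0.18·π_1 + 0.24·π_2 + 0.24·π_3 + 0.14·π_4
π_2 = 0.36·π_1 + 0.22·π_2 + 0.22·π_3 + 0.26·π_4
π_3 = 0.28·π_1 + 0.22·π_2 + 0.34·π_3 + 0.36·π_4
Solving with the normalization constraint gives π = (0.2041, 0.2580, 0.3015, 0.2363).
So the stationary probability of Help is 0.2363.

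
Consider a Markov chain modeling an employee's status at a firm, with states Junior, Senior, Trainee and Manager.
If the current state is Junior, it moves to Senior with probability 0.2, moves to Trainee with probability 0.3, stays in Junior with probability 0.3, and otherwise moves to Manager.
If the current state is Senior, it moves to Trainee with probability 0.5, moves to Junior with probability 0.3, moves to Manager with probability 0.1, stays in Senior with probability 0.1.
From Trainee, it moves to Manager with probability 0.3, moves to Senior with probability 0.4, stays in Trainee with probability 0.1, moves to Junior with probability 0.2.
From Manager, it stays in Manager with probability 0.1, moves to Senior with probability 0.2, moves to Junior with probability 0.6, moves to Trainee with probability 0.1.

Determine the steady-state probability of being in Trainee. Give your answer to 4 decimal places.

0.2574

Let the stationary distribution be π with π = πP and π_1 + π_2 + π_3 + π_4 = 1.
π_1 = 0.3·π_1 + 0.3·π_2 + 0.2·π_3 + 0.6·π_4
π_2 = 0.2·π_1 + 0.1·π_2 + 0.4·π_3 + 0.2·π_4
π_3 = 0.3·π_1 + 0.5·π_2 + 0.1·π_3 + 0.1·π_4
Solving with the normalization constraint gives π = (0.3296, 0.2286, 0.2574, 0.1844).
So the stationary probability of Trainee is 0.2574.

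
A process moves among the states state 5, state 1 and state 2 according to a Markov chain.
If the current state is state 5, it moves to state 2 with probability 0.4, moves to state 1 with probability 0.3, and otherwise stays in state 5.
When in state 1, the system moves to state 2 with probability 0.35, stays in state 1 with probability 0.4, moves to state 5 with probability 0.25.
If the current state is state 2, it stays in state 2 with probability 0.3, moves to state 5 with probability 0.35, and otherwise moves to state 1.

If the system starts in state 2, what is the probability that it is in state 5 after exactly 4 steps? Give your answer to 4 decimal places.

0.2997

Propagate the distribution vector 4 steps from state 2.
After 0 steps: (0.0000, 0.0000, 1.0000)
After 1 step: (0.3500, 0.3500, 0.3000)
After 2 steps: (0.2975, 0.3500, 0.3525)
After 3 steps: (0.3001, 0.3526, 0.3473)
After 4 steps: (0.2997, 0.3526, 0.3476)
P(in state 5 after 4 steps) = 0.2997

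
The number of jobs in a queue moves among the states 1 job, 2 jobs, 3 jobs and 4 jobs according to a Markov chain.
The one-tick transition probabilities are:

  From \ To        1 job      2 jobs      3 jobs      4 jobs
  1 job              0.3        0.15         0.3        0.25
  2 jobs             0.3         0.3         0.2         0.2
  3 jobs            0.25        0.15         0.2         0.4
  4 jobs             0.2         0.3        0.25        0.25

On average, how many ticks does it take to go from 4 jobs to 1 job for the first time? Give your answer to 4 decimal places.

Let t(s) be the expected number of ticks to first reach 1 job from state s, with t(1 job) = 0. Conditioning on the first tick:
t(2 jobs) = 1 + 0.3·t(2 jobs) + 0.2·t(3 jobs) + 0.2·t(4 jobs)
t(3 jobs) = 1 + 0.15·t(2 jobs) + 0.2·t(3 jobs) + 0.4·t(4 jobs)
t(4 jobs) = 1 + 0.3·t(2 jobs) + 0.25·t(3 jobs) + 0.25·t(4 jobs)
Solving: t(2 jobs) = 3.7903, t(3 jobs) = 4.0625, t(4 jobs) = 4.2036.
Expected ticks from 4 jobs to 1 job: 4.2036.

4.2036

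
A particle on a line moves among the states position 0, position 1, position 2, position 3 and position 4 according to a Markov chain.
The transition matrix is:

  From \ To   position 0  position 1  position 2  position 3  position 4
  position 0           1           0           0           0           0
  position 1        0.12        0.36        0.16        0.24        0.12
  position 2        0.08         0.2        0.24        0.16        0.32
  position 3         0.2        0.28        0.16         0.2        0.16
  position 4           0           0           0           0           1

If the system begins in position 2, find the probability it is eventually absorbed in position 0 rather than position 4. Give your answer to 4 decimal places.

Let h(s) be the probability of absorption at position 0 starting from transient state s. Then h(position 0) = 1 and h(position 4) = 0. By first-step analysis:
h(position 1) = 0.12·1 + 0.36·h(position 1) + 0.16·h(position 2) + 0.24·h(position 3) + 0.12·0
h(position 2) = 0.08·1 + 0.2·h(position 1) + 0.24·h(position 2) + 0.16·h(position 3) + 0.32·0
h(position 3) = 0.2·1 + 0.28·h(position 1) + 0.16·h(position 2) + 0.2·h(position 3) + 0.16·0
Solving: h(position 1) = 0.4438, h(position 2) = 0.3209, h(position 3) = 0.4695.
Starting from position 2, the probability is 0.3209.

0.3209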